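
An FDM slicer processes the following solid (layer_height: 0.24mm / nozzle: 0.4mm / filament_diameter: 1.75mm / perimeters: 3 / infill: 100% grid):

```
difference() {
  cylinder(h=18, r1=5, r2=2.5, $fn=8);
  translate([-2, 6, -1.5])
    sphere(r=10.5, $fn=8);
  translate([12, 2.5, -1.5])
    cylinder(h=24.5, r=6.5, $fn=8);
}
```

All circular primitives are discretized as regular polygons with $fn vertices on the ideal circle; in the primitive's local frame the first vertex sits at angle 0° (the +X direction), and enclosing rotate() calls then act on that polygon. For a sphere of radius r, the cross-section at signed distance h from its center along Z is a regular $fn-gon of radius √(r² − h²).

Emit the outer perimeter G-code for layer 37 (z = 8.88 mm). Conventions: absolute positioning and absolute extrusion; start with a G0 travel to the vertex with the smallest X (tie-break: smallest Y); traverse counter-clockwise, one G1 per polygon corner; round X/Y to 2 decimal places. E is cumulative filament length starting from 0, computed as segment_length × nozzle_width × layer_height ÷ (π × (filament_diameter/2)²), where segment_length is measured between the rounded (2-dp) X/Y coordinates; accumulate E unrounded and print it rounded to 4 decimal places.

G0 X-3.77 Y0.00 Z8.88
G1 X-2.66 Y-2.66 E0.1150
G1 X0.00 Y-3.77 E0.2301
G1 X2.66 Y-2.66 E0.3451
G1 X3.77 Y0.00 E0.4602
G1 X2.66 Y2.66 E0.5752
G1 X0.00 Y3.77 E0.6902
G1 X-2.66 Y2.66 E0.8053
G1 X-3.77 Y0.00 E0.9203

At z = 8.88 mm: the cone: at t=0.493 of its height the radius interpolates to r₁+(r₂−r₁)t = 3.767, giving a regular 8-gon of that circumradius; the r=10.5 sphere at (-2, 6) slices to a regular 8-gon of circumradius 1.583 (√(r²−h²) with h=10.38 from center); the r=6.5 cylinder at (12, 2.5) gives a regular 8-gon of circumradius 6.5 (constant along its height); Subtracting the remaining from the first: starting from the cone, the r=10.5 sphere at (-2, 6) misses the remaining region (no effect); the r=6.5 cylinder at (12, 2.5) misses the remaining region (no effect) — 1 connected region. The outline is a single polygon with 8 vertices. Extrusion per mm of travel: 0.4 × 0.24 / (π × 0.875²) = 0.039912. Accumulating E over each segment gives final E = 0.9203.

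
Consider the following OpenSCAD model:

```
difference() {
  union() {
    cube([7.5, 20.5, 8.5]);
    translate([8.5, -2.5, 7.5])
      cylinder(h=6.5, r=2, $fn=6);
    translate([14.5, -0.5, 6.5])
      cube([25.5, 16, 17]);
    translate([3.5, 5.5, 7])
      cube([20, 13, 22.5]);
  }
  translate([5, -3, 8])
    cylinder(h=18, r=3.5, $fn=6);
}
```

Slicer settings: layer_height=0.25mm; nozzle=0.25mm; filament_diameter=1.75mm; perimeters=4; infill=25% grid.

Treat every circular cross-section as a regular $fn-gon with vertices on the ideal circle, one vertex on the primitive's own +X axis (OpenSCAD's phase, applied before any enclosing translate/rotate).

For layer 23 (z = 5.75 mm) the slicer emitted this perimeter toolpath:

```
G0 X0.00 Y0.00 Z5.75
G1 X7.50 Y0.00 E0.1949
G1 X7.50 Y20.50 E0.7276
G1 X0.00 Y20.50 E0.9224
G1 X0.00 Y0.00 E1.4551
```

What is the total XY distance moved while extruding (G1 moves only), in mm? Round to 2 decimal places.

56.00 mm

Sum the Euclidean lengths of each G1 segment: total = 56.00 mm.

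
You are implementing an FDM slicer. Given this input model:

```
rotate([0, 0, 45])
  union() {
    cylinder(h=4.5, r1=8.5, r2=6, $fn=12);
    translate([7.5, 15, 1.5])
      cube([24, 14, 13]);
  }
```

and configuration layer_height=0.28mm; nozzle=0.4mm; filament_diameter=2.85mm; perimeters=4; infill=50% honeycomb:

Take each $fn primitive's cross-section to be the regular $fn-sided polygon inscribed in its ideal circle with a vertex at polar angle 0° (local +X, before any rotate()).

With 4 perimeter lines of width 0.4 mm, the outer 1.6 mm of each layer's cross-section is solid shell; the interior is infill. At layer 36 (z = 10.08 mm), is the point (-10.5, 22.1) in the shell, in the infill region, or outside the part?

shell

At z = 10.08 mm: the cone does not reach this height (z outside [0, 4.5]); the 24×14 cube at (7.5, 15) contributes its full rectangle; Taking the union: only the 24×14 cube at (7.5, 15) is present, so the union is just that shape — 1 connected region; (rotated 45° about Z; rotation is an isometry so areas/perimeters/island counts are preserved). Overall, the cross-section is a single solid region. Undo the 45° rotation: the query point maps to (8.202, 23.052) in the un-rotated model frame. The nearest boundary edge runs (7.50, 29.00)→(7.50, 15.00); distance from the point to it = 0.70 mm. The point is inside the cross-section, 0.70 mm from the nearest boundary — within the 1.6 mm shell band (4 × 0.4).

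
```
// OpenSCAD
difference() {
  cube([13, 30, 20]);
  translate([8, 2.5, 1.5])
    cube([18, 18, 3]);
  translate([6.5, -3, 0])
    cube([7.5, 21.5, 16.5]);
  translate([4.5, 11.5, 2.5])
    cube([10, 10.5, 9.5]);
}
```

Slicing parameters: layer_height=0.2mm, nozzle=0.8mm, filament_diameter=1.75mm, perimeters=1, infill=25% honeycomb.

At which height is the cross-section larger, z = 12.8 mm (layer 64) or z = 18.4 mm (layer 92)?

Layer 64 (z = 12.8): the cube is present — its section is the full 13×30 rectangle (area 390.00 mm²); the cube at (8, 2.5) does not reach this height (z outside [1.5, 4.5]); the cube at (6.5, -3) (footprint 7.5×21.5) is included at this height (area 161.25 mm²); the cube at (4.5, 11.5) is absent (z outside [2.5, 12]); Subtracting the remaining from the first: starting from the 13×30 cube (390.00 mm²), the 7.5×21.5 cube at (6.5, -3) partially overlaps it — only the 120.25 mm² overlap (of its 161.25 mm²) is removed, clipping the outline — area = 269.75 mm². So its area = 269.75 mm². Layer 92 (z = 18.4): the 13×30 cube contributes its full rectangle (area 390.00 mm²); the cube at (8, 2.5) does not reach this height (z outside [1.5, 4.5]); the cube at (6.5, -3) does not reach this height (z outside [0, 16.5]); the cube at (4.5, 11.5) is absent (z outside [2.5, 12]); Taking the first minus the rest: none of the subtracted shapes is present at this height, so the 13×30 cube is unchanged — area = 390.00 mm². So its area = 390.00 mm². Layer 92 is larger (390.00 vs 269.75 mm²).

layer 92 (z = 18.4 mm)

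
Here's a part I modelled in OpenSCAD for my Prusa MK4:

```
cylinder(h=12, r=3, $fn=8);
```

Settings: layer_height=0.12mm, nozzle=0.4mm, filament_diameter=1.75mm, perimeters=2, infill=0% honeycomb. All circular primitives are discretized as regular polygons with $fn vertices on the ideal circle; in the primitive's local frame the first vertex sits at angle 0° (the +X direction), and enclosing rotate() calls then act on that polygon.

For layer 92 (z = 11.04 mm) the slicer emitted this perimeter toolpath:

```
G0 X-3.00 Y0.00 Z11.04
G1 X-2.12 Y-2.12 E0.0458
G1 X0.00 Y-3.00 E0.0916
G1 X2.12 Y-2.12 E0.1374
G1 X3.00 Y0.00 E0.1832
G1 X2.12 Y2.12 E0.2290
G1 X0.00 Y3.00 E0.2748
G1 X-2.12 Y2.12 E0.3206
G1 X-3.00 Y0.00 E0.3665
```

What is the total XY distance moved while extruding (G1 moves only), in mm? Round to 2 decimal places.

18.36 mm

Sum the Euclidean lengths of each G1 segment: total = 18.36 mm.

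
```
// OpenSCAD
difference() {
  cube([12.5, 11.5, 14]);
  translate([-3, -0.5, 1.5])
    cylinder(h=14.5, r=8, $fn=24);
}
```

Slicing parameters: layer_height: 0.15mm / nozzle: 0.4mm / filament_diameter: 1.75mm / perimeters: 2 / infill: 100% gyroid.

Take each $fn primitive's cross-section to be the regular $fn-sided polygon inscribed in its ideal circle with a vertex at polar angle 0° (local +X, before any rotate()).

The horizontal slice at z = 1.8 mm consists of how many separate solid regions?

At z = 1.8 mm: the cube (footprint 12.5×11.5) is included at this height; the cylinder at (-3, -0.5): section is a regular 24-gon, circumradius r=8; Subtracting the remaining from the first: starting from the 12.5×11.5 cube, the r=8 cylinder at (-3, -0.5) partially overlaps it — only the 23.92 mm² overlap (of its 198.77 mm²) is removed, clipping the outline — 1 connected region. The result has 1 disconnected region.

1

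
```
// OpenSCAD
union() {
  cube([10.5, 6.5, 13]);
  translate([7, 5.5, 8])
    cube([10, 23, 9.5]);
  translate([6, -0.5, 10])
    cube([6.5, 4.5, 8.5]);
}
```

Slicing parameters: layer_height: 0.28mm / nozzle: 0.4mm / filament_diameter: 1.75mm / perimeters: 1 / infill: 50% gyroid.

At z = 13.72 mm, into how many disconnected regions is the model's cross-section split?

At z = 13.72 mm: the cube does not reach this height (z outside [0, 13]); the cube at (7, 5.5) (footprint 10×23) is included at this height; the cube at (6, -0.5) is present — its section is the full 6.5×4.5 rectangle; Taking the union: the 2 present regions are separate (no shared area or edge), so areas and boundary lengths simply add and each stays a separate island — 2 connected regions. The result has 2 disconnected regions.

2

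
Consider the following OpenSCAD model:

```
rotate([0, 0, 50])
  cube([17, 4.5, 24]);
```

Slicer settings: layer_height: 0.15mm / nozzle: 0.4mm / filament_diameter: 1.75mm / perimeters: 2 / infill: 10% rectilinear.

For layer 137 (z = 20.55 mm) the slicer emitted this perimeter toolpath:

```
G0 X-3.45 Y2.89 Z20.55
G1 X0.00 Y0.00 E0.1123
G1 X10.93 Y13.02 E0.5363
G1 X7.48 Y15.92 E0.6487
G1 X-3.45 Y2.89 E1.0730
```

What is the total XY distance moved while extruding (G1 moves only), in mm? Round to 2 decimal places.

Sum the Euclidean lengths of each G1 segment: total = 43.01 mm.

43.01 mm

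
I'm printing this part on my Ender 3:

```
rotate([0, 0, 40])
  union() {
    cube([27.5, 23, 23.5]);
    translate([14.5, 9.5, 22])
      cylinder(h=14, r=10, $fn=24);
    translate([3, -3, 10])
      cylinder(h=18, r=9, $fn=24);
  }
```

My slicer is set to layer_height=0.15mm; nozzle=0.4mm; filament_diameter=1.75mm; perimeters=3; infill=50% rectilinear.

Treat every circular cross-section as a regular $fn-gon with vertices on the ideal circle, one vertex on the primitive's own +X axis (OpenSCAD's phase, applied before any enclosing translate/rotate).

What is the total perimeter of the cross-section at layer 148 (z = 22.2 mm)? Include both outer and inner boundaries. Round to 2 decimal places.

At z = 22.2 mm: the cube is present — its section is the full 27.5×23 rectangle (perimeter 101.00 mm); the r=10 cylinder at (14.5, 9.5) contributes a regular 24-gon of circumradius 10 (perimeter = 2·24·10.000·sin(180°/24) = 62.65 mm); the cylinder at (3, -3): section is a regular 24-gon, circumradius r=9 (perimeter = 2·24·9.000·sin(180°/24) = 56.39 mm); Merging all regions: the regions partially overlap (shared area 362.71 mm²), so the edge portions inside another operand are dropped and the merged outline is re-measured after clipping — boundary = 126.57 mm; (rotated 40° about Z; rotation is an isometry so areas/perimeters/island counts are preserved). Overall, the cross-section is a single solid region. Total boundary length (outer) = 126.57 mm.

126.57 mm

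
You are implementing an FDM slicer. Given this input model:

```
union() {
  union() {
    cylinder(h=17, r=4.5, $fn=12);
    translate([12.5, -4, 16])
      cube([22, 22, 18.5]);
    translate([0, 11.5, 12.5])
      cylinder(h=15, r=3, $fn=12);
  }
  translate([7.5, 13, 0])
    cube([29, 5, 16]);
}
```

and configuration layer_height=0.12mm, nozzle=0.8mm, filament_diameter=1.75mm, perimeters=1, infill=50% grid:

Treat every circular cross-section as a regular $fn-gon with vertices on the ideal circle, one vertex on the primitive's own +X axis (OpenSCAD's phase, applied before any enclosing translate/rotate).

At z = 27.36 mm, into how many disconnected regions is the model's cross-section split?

2

At z = 27.36 mm: the cylinder is absent (z outside [0, 17]); the cube at (12.5, -4) is present — its section is the full 22×22 rectangle; the r=3 cylinder at (0, 11.5) contributes a regular 12-gon of circumradius 3; Combining (union): the 2 present regions are separate (no shared area or edge), so areas and boundary lengths simply add and each stays a separate island — 2 connected regions; the cube at (7.5, 13) does not reach this height (z outside [0, 16]); Combining (union): only the result so far is present, so the union is just that shape — 2 connected regions. The result has 2 disconnected regions.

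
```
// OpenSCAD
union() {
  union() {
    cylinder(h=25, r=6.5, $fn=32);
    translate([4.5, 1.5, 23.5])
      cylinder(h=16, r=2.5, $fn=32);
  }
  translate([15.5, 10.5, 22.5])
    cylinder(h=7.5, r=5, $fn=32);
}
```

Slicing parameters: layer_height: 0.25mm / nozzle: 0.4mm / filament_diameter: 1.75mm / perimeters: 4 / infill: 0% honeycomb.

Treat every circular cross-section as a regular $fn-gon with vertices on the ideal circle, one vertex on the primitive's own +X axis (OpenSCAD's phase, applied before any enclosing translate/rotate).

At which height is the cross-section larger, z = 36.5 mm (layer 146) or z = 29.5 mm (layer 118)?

Layer 146 (z = 36.5): the cylinder is not intersected at this z (z outside [0, 25]); the cylinder at (4.5, 1.5): section is a regular 32-gon, circumradius r=2.5 (area = (32/2)·2.500²·sin(360°/32) = 19.51 mm²); Taking the union: only the r=2.5 cylinder at (4.5, 1.5) is present, so the union is just that shape — area = 19.51 mm²; the cylinder at (15.5, 10.5) is not intersected at this z (z outside [22.5, 30]); Combining (union): only that combined region is present, so the union is just that shape — area = 19.51 mm². So its area = 19.51 mm². Layer 118 (z = 29.5): the cylinder does not reach this height (z outside [0, 25]); the r=2.5 cylinder at (4.5, 1.5) gives a regular 32-gon of circumradius 2.5 (constant along its height) (area = (32/2)·2.500²·sin(360°/32) = 19.51 mm²); Merging all regions: only the r=2.5 cylinder at (4.5, 1.5) is present, so the union is just that shape — area = 19.51 mm²; the r=5 cylinder at (15.5, 10.5) gives a regular 32-gon of circumradius 5 (constant along its height) (area = (32/2)·5.000²·sin(360°/32) = 78.04 mm²); Taking the union: the 2 present regions are separate (no shared area or edge), so areas and boundary lengths simply add and each stays a separate island — area = 97.55 mm². So its area = 97.55 mm². Layer 118 is larger (97.55 vs 19.51 mm²).

layer 118 (z = 29.5 mm)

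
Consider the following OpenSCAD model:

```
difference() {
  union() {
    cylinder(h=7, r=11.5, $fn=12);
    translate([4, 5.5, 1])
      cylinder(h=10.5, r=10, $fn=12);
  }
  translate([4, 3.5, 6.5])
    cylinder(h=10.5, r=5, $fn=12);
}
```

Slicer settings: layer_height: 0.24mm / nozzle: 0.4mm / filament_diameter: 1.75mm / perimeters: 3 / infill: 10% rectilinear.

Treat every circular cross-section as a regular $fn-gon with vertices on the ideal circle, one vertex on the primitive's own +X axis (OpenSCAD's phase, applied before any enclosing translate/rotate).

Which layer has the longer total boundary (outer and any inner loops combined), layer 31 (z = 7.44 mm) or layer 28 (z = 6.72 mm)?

Layer 31 (z = 7.44): the cylinder is absent (z outside [0, 7]); the r=10 cylinder at (4, 5.5) gives a regular 12-gon of circumradius 10 (constant along its height) (perimeter = 2·12·10.000·sin(180°/12) = 62.12 mm); Merging all regions: only the r=10 cylinder at (4, 5.5) is present, so the union is just that shape — boundary = 62.12 mm; the r=5 cylinder at (4, 3.5) contributes a regular 12-gon of circumradius 5 (perimeter = 2·12·5.000·sin(180°/12) = 31.06 mm); After the difference (first − rest): starting from that combined region, the r=5 cylinder at (4, 3.5) lies wholly inside it (removes its full 75.00 mm² and its 31.06 mm outline becomes a hole wall) — boundary (outer + 1 inner loop) = 93.17 mm. So its perimeter = 93.17 mm. Layer 28 (z = 6.72): the r=11.5 cylinder gives a regular 12-gon of circumradius 11.5 (constant along its height) (perimeter = 2·12·11.500·sin(180°/12) = 71.43 mm); the cylinder at (4, 5.5): section is a regular 12-gon, circumradius r=10 (perimeter = 2·12·10.000·sin(180°/12) = 62.12 mm); Taking the union: the regions partially overlap (shared area 204.43 mm²), so the edge portions inside another operand are dropped and the merged outline is re-measured after clipping — boundary = 81.06 mm; the r=5 cylinder at (4, 3.5) gives a regular 12-gon of circumradius 5 (constant along its height) (perimeter = 2·12·5.000·sin(180°/12) = 31.06 mm); Taking the first minus the rest: starting from the result so far, the r=5 cylinder at (4, 3.5) lies wholly inside it (removes its full 75.00 mm² and its 31.06 mm outline becomes a hole wall) — boundary (outer + 1 inner loop) = 112.12 mm. So its perimeter = 112.12 mm. Layer 28 is larger (112.12 vs 93.17 mm).

layer 28 (z = 6.72 mm)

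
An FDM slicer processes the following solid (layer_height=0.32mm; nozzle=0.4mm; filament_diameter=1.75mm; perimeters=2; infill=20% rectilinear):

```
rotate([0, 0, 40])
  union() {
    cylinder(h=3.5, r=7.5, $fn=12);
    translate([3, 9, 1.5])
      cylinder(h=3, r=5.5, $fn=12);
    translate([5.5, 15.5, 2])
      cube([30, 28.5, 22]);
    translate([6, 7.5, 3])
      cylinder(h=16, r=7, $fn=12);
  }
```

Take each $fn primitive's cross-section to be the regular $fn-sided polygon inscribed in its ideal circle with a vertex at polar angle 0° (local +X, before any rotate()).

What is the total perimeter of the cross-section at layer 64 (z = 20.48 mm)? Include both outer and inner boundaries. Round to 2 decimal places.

117.00 mm

At z = 20.48 mm: the cylinder does not reach this height (z outside [0, 3.5]); the cylinder at (3, 9) is absent (z outside [1.5, 4.5]); the cube at (5.5, 15.5) (footprint 30×28.5) is included at this height (perimeter 117.00 mm); the cylinder at (6, 7.5) is absent (z outside [3, 19]); Taking the union: only the 30×28.5 cube at (5.5, 15.5) is present, so the union is just that shape — boundary = 117.00 mm; (rotated 40° about Z; rotation is an isometry so areas/perimeters/island counts are preserved). Overall, the cross-section is a single solid region. Total boundary length (outer) = 117.00 mm.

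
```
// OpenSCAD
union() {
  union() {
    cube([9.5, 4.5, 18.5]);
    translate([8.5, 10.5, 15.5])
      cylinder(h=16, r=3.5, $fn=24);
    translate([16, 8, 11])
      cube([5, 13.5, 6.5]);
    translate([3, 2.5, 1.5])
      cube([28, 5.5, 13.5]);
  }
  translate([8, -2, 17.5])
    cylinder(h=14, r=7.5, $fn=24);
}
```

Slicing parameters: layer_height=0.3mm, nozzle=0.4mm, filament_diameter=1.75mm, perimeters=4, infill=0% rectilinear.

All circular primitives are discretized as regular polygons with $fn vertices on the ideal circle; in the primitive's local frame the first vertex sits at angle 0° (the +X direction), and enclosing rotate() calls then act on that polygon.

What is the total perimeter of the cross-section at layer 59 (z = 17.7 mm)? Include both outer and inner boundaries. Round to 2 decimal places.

At z = 17.7 mm: the cube (footprint 9.5×4.5) is included at this height (perimeter 28.00 mm); the cylinder at (8.5, 10.5): section is a regular 24-gon, circumradius r=3.5 (perimeter = 2·24·3.500·sin(180°/24) = 21.93 mm); the cube at (16, 8) does not reach this height (z outside [11, 17.5]); the cube at (3, 2.5) is absent (z outside [1.5, 15]); Merging all regions: the 2 present regions are separate (no shared area or edge), so areas and boundary lengths simply add and each stays a separate island — boundary = 49.93 mm; the r=7.5 cylinder at (8, -2) contributes a regular 24-gon of circumradius 7.5 (perimeter = 2·24·7.500·sin(180°/24) = 46.99 mm); Merging all regions: the regions partially overlap (shared area 33.33 mm²), so the edge portions inside another operand are dropped and the merged outline is re-measured after clipping — boundary = 72.64 mm. Overall, the cross-section has 2 separate islands. Total boundary length (outer) = 72.64 mm.

72.64 mm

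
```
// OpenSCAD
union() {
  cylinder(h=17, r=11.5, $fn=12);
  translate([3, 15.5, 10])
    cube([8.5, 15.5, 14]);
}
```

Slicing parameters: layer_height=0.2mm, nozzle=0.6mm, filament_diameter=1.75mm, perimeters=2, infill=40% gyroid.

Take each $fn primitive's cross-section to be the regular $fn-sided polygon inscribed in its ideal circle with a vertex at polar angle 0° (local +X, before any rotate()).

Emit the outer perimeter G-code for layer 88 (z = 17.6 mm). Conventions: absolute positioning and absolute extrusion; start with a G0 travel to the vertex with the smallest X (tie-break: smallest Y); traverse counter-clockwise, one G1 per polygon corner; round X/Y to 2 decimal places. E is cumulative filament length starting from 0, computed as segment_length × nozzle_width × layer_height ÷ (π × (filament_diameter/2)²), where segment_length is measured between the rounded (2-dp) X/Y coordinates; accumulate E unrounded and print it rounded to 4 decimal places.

G0 X3.00 Y15.50 Z17.60
G1 X11.50 Y15.50 E0.4241
G1 X11.50 Y31.00 E1.1974
G1 X3.00 Y31.00 E1.6214
G1 X3.00 Y15.50 E2.3947

At z = 17.6 mm: the cylinder is absent (z outside [0, 17]); the cube at (3, 15.5) (footprint 8.5×15.5) is included at this height; Merging all regions: only the 8.5×15.5 cube at (3, 15.5) is present, so the union is just that shape — 1 connected region. The outline is a single polygon with 4 vertices. Extrusion per mm of travel: 0.6 × 0.2 / (π × 0.875²) = 0.049890. Accumulating E over each segment gives final E = 2.3947.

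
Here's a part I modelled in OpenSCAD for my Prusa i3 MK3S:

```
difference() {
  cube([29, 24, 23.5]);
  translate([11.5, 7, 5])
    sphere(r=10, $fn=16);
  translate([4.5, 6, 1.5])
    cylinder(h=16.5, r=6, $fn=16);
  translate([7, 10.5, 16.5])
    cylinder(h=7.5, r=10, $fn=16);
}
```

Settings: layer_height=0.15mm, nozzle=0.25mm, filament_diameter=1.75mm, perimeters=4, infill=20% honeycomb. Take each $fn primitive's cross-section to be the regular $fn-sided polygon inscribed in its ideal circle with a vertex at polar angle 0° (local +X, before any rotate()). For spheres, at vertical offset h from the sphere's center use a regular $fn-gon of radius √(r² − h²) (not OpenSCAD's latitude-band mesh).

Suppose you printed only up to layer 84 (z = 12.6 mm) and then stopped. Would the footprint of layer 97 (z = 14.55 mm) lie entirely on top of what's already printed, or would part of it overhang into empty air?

part overhangs

Compare the two slices. At z = 12.6: the cube is present — its section is the full 29×24 rectangle (area 696.00 mm²); the r=10 sphere at (11.5, 7) slices to a regular 16-gon of circumradius 6.499 (√(r²−h²) with h=7.6 from center) (area = (16/2)·6.499²·sin(360°/16) = 129.32 mm²); the r=6 cylinder at (4.5, 6) contributes a regular 16-gon of circumradius 6 (area = (16/2)·6.000²·sin(360°/16) = 110.21 mm²); the cylinder at (7, 10.5) is absent (z outside [16.5, 24]); Taking the first minus the rest: starting from the 29×24 cube (696.00 mm²), the r=10 sphere at (11.5, 7) lies wholly inside it (removes its full 129.32 mm² and its 40.57 mm outline becomes a hole wall); the r=6 cylinder at (4.5, 6) partially overlaps it — only the 65.44 mm² overlap (of its 110.21 mm²) is removed, clipping the outline — area = 501.24 mm². At z = 14.55: the cube is present — its section is the full 29×24 rectangle (area 696.00 mm²); the r=10 sphere at (11.5, 7) contributes a regular 16-gon of circumradius √(10²−9.55²) = 2.966 (area = (16/2)·2.966²·sin(360°/16) = 26.93 mm²); the cylinder at (4.5, 6): section is a regular 16-gon, circumradius r=6 (area = (16/2)·6.000²·sin(360°/16) = 110.21 mm²); the cylinder at (7, 10.5) is not intersected at this z (z outside [16.5, 24]); Subtracting the remaining from the first: starting from the 29×24 cube (696.00 mm²), the r=10 sphere at (11.5, 7) lies wholly inside it (removes its full 26.93 mm² and its 18.52 mm outline becomes a hole wall); the r=6 cylinder at (4.5, 6) partially overlaps it — only the 96.80 mm² overlap (of its 110.21 mm²) is removed, clipping the outline — area = 572.27 mm². Checking containment: at z = 14.55 the cross-section extends beyond the z = 12.6 cross-section by about 71.03 mm².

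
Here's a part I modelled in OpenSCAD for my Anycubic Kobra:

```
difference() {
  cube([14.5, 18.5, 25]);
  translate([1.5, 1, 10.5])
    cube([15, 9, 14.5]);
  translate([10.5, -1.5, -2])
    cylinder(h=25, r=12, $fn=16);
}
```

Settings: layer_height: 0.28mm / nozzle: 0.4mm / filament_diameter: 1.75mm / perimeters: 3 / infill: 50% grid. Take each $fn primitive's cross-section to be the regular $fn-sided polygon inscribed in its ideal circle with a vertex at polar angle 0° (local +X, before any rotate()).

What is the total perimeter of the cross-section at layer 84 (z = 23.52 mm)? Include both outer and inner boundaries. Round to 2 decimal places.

At z = 23.52 mm: the cube is present — its section is the full 14.5×18.5 rectangle (perimeter 66.00 mm); the cube at (1.5, 1) is present — its section is the full 15×9 rectangle (perimeter 48.00 mm); the cylinder at (10.5, -1.5) is not intersected at this z (z outside [-2, 23]); Subtracting the remaining from the first: starting from the 14.5×18.5 cube, the 15×9 cube at (1.5, 1) partially overlaps it — only the 117.00 mm² overlap (of its 135.00 mm²) is removed, clipping the outline — boundary = 92.00 mm. Overall, the cross-section is a single solid region. Total boundary length (outer) = 92.00 mm.

92.00 mm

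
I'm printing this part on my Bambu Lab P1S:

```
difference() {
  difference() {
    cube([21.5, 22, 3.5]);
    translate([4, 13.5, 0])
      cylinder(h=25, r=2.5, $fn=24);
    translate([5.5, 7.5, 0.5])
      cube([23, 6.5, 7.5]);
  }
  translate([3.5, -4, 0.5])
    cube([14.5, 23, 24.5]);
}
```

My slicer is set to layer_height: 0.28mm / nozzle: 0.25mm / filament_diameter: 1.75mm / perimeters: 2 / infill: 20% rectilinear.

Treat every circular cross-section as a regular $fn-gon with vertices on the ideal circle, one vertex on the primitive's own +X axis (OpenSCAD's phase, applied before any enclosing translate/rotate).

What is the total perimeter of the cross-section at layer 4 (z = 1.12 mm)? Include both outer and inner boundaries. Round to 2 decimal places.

At z = 1.12 mm: the cube is present — its section is the full 21.5×22 rectangle (perimeter 87.00 mm); the r=2.5 cylinder at (4, 13.5) contributes a regular 24-gon of circumradius 2.5 (perimeter = 2·24·2.500·sin(180°/24) = 15.66 mm); the cube at (5.5, 7.5) is present — its section is the full 23×6.5 rectangle (perimeter 59.00 mm); Taking the first minus the rest: starting from the 21.5×22 cube, the r=2.5 cylinder at (4, 13.5) lies wholly inside it (removes its full 19.41 mm² and its 15.66 mm outline becomes a hole wall); the 23×6.5 cube at (5.5, 7.5) partially overlaps it — only the 102.15 mm² overlap (of its 149.50 mm²) is removed, clipping the outline — boundary = 128.46 mm; the cube at (3.5, -4) is present — its section is the full 14.5×23 rectangle (perimeter 75.00 mm); Subtracting the remaining from the first: starting from the result so far, the 14.5×23 cube at (3.5, -4) partially overlaps it — only the 183.93 mm² overlap (of its 333.50 mm²) is removed, clipping the outline — boundary = 120.95 mm. Overall, the cross-section has 2 separate islands. Total boundary length (outer) = 120.95 mm.

120.95 mm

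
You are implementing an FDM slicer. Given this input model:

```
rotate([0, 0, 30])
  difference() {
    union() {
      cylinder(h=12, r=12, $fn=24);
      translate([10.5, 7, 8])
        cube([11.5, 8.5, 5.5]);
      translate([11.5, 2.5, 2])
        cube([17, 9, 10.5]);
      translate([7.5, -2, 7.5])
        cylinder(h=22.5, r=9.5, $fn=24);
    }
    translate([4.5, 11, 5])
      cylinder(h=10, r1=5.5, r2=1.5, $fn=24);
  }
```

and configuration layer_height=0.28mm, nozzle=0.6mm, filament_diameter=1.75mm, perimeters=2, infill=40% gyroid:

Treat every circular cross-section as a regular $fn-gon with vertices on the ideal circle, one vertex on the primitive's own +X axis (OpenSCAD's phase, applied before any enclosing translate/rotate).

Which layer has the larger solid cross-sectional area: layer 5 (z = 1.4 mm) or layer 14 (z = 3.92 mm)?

layer 14 (z = 3.92 mm)

Layer 5 (z = 1.4): the r=12 cylinder gives a regular 24-gon of circumradius 12 (constant along its height) (area = (24/2)·12.000²·sin(360°/24) = 447.24 mm²); the cube at (10.5, 7) is not intersected at this z (z outside [8, 13.5]); the cube at (11.5, 2.5) is absent (z outside [2, 12.5]); the cylinder at (7.5, -2) is absent (z outside [7.5, 30]); Combining (union): only the r=12 cylinder is present, so the union is just that shape — area = 447.24 mm²; the cone at (4.5, 11) is not intersected at this z (z outside [5, 15]); Taking the first minus the rest: none of the subtracted shapes is present at this height, so that combined region is unchanged — area = 447.24 mm²; (whole slice rotated 30° about Z — lengths, areas and connectivity unchanged). So its area = 447.24 mm². Layer 14 (z = 3.92): the r=12 cylinder gives a regular 24-gon of circumradius 12 (constant along its height) (area = (24/2)·12.000²·sin(360°/24) = 447.24 mm²); the cube at (10.5, 7) is absent (z outside [8, 13.5]); the cube at (11.5, 2.5) (footprint 17×9) is included at this height (area 153.00 mm²); the cylinder at (7.5, -2) is not intersected at this z (z outside [7.5, 30]); Combining (union): the regions partially overlap — summed areas 600.24 mm² minus the doubly-counted overlap 0.09 mm² gives 600.15 mm² — area = 600.15 mm²; the cone at (4.5, 11) does not reach this height (z outside [5, 15]); Subtracting the remaining from the first: none of the subtracted shapes is present at this height, so the result so far is unchanged — area = 600.15 mm²; (rotated 30° about Z; rotation is an isometry so areas/perimeters/island counts are preserved). So its area = 600.15 mm². Layer 14 is larger (600.15 vs 447.24 mm²).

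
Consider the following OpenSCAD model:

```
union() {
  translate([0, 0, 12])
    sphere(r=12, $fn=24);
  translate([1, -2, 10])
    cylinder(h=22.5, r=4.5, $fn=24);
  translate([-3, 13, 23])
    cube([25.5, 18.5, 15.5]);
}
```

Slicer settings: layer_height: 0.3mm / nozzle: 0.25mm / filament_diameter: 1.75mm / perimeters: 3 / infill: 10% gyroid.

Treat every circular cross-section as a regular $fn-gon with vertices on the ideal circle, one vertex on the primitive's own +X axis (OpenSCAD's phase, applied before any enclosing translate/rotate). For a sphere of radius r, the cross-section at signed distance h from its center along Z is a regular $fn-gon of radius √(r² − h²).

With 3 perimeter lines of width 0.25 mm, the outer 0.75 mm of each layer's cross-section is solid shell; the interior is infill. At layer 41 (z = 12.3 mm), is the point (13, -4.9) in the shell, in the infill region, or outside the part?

At z = 12.3 mm: the r=12 sphere contributes a regular 24-gon of circumradius √(12²−0.3²) = 11.996; the r=4.5 cylinder at (1, -2) gives a regular 24-gon of circumradius 4.5 (constant along its height); the cube at (-3, 13) is not intersected at this z (z outside [23, 38.5]); Combining (union): the r=4.5 cylinder at (1, -2) lies entirely inside the r=12 sphere, so the union is just the r=12 sphere — 1 connected region. Overall, the cross-section is a single solid region. The nearest boundary edge runs (11.59, -3.10)→(10.39, -6.00); distance from the point to it = 1.99 mm. The point is not inside any of the regions above, so it lies outside the cross-section (1.99 mm from the nearest boundary).

outside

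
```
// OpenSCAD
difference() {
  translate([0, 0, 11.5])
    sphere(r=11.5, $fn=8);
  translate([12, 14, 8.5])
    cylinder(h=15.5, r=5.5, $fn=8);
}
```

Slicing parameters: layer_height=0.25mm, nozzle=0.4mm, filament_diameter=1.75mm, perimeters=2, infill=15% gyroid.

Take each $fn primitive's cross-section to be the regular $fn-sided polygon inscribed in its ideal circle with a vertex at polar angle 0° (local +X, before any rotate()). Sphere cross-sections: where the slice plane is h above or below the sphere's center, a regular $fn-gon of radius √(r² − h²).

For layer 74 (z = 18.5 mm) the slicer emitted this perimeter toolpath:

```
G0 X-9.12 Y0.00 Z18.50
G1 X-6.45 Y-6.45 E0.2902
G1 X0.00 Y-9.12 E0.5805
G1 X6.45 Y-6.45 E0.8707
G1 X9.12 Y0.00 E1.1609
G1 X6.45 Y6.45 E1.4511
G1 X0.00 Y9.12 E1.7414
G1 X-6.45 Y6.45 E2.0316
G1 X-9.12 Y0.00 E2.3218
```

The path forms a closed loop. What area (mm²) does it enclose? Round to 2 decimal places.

235.30 mm²

Apply the shoelace formula to the sequence of (X, Y) vertices; enclosed area = 235.30 mm².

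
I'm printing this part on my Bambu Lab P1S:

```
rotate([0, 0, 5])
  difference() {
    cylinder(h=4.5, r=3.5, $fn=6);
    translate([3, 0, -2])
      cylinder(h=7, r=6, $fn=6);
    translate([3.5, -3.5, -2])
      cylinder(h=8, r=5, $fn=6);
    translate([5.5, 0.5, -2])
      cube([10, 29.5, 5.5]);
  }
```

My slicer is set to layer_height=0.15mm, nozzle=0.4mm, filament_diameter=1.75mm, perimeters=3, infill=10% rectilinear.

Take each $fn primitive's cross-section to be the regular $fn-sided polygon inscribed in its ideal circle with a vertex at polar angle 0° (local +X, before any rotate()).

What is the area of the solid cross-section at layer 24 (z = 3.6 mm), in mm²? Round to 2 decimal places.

3.03 mm²

At z = 3.6 mm: the r=3.5 cylinder contributes a regular 6-gon of circumradius 3.5 (area = (6/2)·3.500²·sin(360°/6) = 31.83 mm²); the r=6 cylinder at (3, 0) gives a regular 6-gon of circumradius 6 (constant along its height) (area = (6/2)·6.000²·sin(360°/6) = 93.53 mm²); the r=5 cylinder at (3.5, -3.5) contributes a regular 6-gon of circumradius 5 (area = (6/2)·5.000²·sin(360°/6) = 64.95 mm²); the cube at (5.5, 0.5) is absent (z outside [-2, 3.5]); Subtracting the remaining from the first: starting from the r=3.5 cylinder (31.83 mm²), the r=6 cylinder at (3, 0) partially overlaps it — only the 28.80 mm² overlap (of its 93.53 mm²) is removed, clipping the outline; the r=5 cylinder at (3.5, -3.5) misses the remaining region (no effect) — area = 3.03 mm²; (rotated 5° about Z; rotation is an isometry so areas/perimeters/island counts are preserved). Overall, the cross-section is a single solid region. Net area = 3.03 mm².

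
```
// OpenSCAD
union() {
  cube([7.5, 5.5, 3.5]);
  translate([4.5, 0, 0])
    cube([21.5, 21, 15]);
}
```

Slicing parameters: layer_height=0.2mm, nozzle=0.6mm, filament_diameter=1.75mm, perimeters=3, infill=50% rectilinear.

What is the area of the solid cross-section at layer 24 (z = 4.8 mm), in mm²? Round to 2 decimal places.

451.50 mm²

At z = 4.8 mm: the cube is not intersected at this z (z outside [0, 3.5]); the cube at (4.5, 0) is present — its section is the full 21.5×21 rectangle (area 451.50 mm²); Taking the union: only the 21.5×21 cube at (4.5, 0) is present, so the union is just that shape — area = 451.50 mm². Overall, the cross-section is a single solid region. Net area = 451.50 mm².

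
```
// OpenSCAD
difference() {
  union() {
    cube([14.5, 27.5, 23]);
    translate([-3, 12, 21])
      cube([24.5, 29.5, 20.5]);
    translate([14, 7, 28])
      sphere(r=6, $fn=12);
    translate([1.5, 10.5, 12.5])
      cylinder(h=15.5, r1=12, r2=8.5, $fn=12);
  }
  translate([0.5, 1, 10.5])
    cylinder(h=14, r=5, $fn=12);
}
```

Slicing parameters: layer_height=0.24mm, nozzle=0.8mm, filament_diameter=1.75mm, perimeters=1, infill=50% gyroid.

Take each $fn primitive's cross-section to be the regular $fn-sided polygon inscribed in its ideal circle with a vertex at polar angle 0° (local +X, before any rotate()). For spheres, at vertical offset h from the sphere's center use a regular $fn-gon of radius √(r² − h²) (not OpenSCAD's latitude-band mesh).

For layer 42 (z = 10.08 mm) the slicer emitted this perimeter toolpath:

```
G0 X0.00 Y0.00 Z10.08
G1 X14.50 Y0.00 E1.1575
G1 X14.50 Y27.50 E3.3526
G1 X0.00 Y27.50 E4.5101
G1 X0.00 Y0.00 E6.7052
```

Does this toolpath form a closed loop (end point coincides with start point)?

Start point (G0): (0.00, 0.00). End point (last G1): the path returns to the start — closed.

yes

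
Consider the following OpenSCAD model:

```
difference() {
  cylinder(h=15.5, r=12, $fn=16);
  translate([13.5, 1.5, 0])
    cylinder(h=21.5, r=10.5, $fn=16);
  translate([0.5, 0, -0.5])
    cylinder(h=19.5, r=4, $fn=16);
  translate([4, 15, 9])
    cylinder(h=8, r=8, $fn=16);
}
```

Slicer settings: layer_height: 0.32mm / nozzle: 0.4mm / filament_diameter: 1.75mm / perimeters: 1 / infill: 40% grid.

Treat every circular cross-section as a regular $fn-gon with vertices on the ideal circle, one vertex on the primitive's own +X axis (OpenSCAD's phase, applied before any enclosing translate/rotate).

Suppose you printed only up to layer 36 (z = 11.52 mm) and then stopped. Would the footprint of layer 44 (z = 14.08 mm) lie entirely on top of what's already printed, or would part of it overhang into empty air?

Compare the two slices. At z = 11.52: the r=12 cylinder contributes a regular 16-gon of circumradius 12 (area = (16/2)·12.000²·sin(360°/16) = 440.85 mm²); the cylinder at (13.5, 1.5): section is a regular 16-gon, circumradius r=10.5 (area = (16/2)·10.500²·sin(360°/16) = 337.53 mm²); the r=4 cylinder at (0.5, 0) gives a regular 16-gon of circumradius 4 (constant along its height) (area = (16/2)·4.000²·sin(360°/16) = 48.98 mm²); the r=8 cylinder at (4, 15) gives a regular 16-gon of circumradius 8 (constant along its height) (area = (16/2)·8.000²·sin(360°/16) = 195.93 mm²); After the difference (first − rest): starting from the r=12 cylinder (440.85 mm²), the r=10.5 cylinder at (13.5, 1.5) partially overlaps it — only the 105.35 mm² overlap (of its 337.53 mm²) is removed, clipping the outline; the r=4 cylinder at (0.5, 0) partially overlaps it — only the 44.75 mm² overlap (of its 48.98 mm²) is removed, clipping the outline; the r=8 cylinder at (4, 15) partially overlaps it — only the 30.24 mm² overlap (of its 195.93 mm²) is removed, clipping the outline — area = 260.50 mm². At z = 14.08: the r=12 cylinder contributes a regular 16-gon of circumradius 12 (area = (16/2)·12.000²·sin(360°/16) = 440.85 mm²); the r=10.5 cylinder at (13.5, 1.5) contributes a regular 16-gon of circumradius 10.5 (area = (16/2)·10.500²·sin(360°/16) = 337.53 mm²); the r=4 cylinder at (0.5, 0) contributes a regular 16-gon of circumradius 4 (area = (16/2)·4.000²·sin(360°/16) = 48.98 mm²); the r=8 cylinder at (4, 15) gives a regular 16-gon of circumradius 8 (constant along its height) (area = (16/2)·8.000²·sin(360°/16) = 195.93 mm²); Taking the first minus the rest: starting from the r=12 cylinder (440.85 mm²), the r=10.5 cylinder at (13.5, 1.5) partially overlaps it — only the 105.35 mm² overlap (of its 337.53 mm²) is removed, clipping the outline; the r=4 cylinder at (0.5, 0) partially overlaps it — only the 44.75 mm² overlap (of its 48.98 mm²) is removed, clipping the outline; the r=8 cylinder at (4, 15) partially overlaps it — only the 30.24 mm² overlap (of its 195.93 mm²) is removed, clipping the outline — area = 260.50 mm². Checking containment: the cross-section at z = 14.08 is a subset of the cross-section at z = 11.52.

entirely on top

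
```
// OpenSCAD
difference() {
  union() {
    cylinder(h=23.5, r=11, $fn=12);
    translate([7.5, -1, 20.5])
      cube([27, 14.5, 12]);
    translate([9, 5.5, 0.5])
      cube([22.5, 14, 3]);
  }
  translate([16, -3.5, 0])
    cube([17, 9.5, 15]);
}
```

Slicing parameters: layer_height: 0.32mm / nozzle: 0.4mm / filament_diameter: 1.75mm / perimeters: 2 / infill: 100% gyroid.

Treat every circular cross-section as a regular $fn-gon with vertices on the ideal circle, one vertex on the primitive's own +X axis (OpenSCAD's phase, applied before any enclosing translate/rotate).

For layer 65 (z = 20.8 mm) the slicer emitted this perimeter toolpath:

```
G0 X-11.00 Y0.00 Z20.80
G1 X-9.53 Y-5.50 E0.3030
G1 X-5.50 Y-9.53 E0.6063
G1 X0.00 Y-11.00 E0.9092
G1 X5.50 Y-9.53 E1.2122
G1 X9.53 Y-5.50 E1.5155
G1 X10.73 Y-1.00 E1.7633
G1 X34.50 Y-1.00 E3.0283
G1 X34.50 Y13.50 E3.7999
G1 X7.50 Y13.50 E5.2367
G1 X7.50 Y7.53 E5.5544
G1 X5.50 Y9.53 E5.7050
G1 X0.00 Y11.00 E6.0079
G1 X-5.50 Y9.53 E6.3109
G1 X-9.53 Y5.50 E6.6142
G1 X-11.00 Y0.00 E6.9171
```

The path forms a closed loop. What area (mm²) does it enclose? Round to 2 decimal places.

734.00 mm²

Apply the shoelace formula to the sequence of (X, Y) vertices; enclosed area = 734.00 mm².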